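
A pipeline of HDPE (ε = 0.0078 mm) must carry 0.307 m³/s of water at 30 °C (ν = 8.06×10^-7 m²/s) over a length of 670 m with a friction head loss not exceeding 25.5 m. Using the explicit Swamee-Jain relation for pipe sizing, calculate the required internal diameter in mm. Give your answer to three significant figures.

Swamee-Jain (Type III): D = 0.66·[ε^1.25·(LQ²/(gh_f))^4.75 + ν·Q^9.4·(L/(gh_f))^5.2]^0.04
LQ²/(gh_f) = 0.2524; L/(gh_f) = 2.678
Term 1 = ε^1.25·(…)^4.75 = 5.96×10^-10; Term 2 = ν·Q^9.4·(…)^5.2 = 2.04×10^-9
D = 0.66·(5.96×10^-10 + 2.04×10^-9)^0.04 = 0.2995 m = 300 mm
Check: V = 4.36 m/s, Re = 1.62×10^6, f = 0.01151, h_f = 24.9 m ≈ 25.5 m ✓

D ≈ 300 mm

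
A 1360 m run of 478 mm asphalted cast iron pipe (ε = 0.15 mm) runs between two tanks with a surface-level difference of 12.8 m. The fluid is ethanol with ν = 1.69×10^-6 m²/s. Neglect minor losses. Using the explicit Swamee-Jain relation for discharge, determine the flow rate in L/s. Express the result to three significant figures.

Q ≈ 420 L/s

Swamee-Jain (Type II): Q = -0.965·√(gD⁵h_f/L)·ln[ε/(3.7D) + √(3.17ν²L/(gD³h_f))]
√(gD⁵h_f/L) = √(9.81·0.478⁵·12.8/1360) = 0.04800
ε/(3.7D) = 8.48×10^-5; √(3.17ν²L/(gD³h_f)) = 3.00×10^-5
Q = -0.965·0.04800·ln(1.148×10^-4) = 0.4202 m³/s
Check: V = 2.34 m/s, Re = 6.62×10^5, f = 0.01620, h_f = 12.9 m ≈ 12.8 m ✓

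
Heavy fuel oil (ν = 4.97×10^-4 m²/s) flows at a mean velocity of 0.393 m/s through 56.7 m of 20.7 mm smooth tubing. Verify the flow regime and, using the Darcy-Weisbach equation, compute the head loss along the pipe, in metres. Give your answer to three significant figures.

h_f ≈ 84.3 m

Re = VD/ν = 0.393·0.02070/4.97×10^-4 = 16.4 → laminar (Re < 2300)
f = 64/Re = 3.910
h_f = f(L/D)V²/(2g) = 3.910·(56.7/0.02070)·0.393²/(2·9.81) = 84.31 m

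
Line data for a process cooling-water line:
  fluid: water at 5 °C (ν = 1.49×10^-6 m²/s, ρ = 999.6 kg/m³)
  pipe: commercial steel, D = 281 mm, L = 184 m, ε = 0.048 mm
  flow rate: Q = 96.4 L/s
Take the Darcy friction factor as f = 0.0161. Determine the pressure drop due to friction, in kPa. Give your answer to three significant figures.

Δp ≈ 12.7 kPa

V = 4Q/(πD²) = 4·0.0964/(π·0.281²) = 1.554 m/s
h_f = f(L/D)V²/(2g) = 0.01610·(184/0.281)·1.554²/(2·9.81) = 1.298 m
Δp = ρg·h_f = 999.6·9.81·1.298 = 12.73 kPa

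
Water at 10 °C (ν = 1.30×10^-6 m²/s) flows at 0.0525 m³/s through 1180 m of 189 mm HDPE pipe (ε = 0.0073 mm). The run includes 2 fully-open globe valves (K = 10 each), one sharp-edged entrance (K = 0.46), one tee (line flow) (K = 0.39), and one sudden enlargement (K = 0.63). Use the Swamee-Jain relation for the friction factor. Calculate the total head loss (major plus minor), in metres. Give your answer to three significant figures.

H_L ≈ 20.6 m

V = 4Q/(πD²) = 1.871 m/s; V²/2g = 0.1785 m
Re = 2.72×10^5, ε/D = 3.86×10^-5 → f = 0.01506 (Swamee-Jain)
Major: h_f = f(L/D)·V²/2g = 0.01506·6243·0.1785 = 16.78 m
Minor: ΣK = 21.5; h_m = ΣK·V²/2g = 3.834 m
Total H_L = 16.78 + 3.834 = 20.61 m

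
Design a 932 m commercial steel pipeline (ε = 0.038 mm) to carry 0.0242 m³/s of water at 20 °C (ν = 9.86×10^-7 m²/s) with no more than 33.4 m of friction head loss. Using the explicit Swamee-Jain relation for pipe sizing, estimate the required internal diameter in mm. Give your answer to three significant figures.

Swamee-Jain (Type III): D = 0.66·[ε^1.25·(LQ²/(gh_f))^4.75 + ν·Q^9.4·(L/(gh_f))^5.2]^0.04
LQ²/(gh_f) = 0.001666; L/(gh_f) = 2.844
Term 1 = ε^1.25·(…)^4.75 = 1.89×10^-19; Term 2 = ν·Q^9.4·(…)^5.2 = 1.45×10^-19
D = 0.66·(1.89×10^-19 + 1.45×10^-19)^0.04 = 0.1204 m = 120 mm
Check: V = 2.13 m/s, Re = 2.60×10^5, f = 0.01741, h_f = 31.1 m ≈ 33.4 m ✓

D ≈ 120 mm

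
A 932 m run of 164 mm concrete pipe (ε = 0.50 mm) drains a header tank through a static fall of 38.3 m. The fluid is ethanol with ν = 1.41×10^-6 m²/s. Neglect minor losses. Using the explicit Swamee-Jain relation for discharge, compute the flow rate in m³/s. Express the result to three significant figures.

Swamee-Jain (Type II): Q = -0.965·√(gD⁵h_f/L)·ln[ε/(3.7D) + √(3.17ν²L/(gD³h_f))]
√(gD⁵h_f/L) = √(9.81·0.164⁵·38.3/932) = 0.006916
ε/(3.7D) = 8.24×10^-4; √(3.17ν²L/(gD³h_f)) = 5.95×10^-5
Q = -0.965·0.006916·ln(8.835×10^-4) = 0.04693 m³/s
Check: V = 2.22 m/s, Re = 2.58×10^5, f = 0.02696, h_f = 38.5 m ≈ 38.3 m ✓

Q ≈ 0.0469 m³/s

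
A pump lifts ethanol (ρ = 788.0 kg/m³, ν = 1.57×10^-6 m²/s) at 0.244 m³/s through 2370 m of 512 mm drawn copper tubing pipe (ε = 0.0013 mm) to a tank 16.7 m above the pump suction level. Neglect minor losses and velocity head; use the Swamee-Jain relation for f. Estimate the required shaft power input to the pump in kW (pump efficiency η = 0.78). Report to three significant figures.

P_shaft ≈ 51.4 kW

V = 4Q/(πD²) = 1.185 m/s; Re = 3.86×10^5; ε/D = 2.54×10^-6; f = 0.01375
h_f = f(L/D)V²/2g = 4.556 m
Total head H = z + h_f = 16.7 + 4.556 = 21.26 m
P_hyd = ρgQH = 788.0·9.81·0.244·21.26 = 40.09 kW
P_shaft = P_hyd/η = 40.09/0.78 = 51.40 kW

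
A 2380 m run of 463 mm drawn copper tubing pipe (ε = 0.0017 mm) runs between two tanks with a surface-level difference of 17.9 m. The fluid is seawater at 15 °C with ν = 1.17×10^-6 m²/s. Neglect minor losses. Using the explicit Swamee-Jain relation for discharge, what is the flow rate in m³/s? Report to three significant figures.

Swamee-Jain (Type II): Q = -0.965·√(gD⁵h_f/L)·ln[ε/(3.7D) + √(3.17ν²L/(gD³h_f))]
√(gD⁵h_f/L) = √(9.81·0.463⁵·17.9/2380) = 0.03962
ε/(3.7D) = 9.92×10^-7; √(3.17ν²L/(gD³h_f)) = 2.43×10^-5
Q = -0.965·0.03962·ln(2.534×10^-5) = 0.4046 m³/s
Check: V = 2.40 m/s, Re = 9.51×10^5, f = 0.01180, h_f = 17.9 m ≈ 17.9 m ✓

Q ≈ 0.405 m³/s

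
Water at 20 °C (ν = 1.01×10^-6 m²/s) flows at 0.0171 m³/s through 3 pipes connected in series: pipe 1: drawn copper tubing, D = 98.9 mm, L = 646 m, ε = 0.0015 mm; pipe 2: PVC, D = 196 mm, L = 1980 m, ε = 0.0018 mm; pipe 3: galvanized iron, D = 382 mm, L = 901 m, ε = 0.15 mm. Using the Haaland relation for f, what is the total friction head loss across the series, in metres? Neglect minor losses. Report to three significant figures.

Pipe 1: V = 2.226 m/s, Re = 2.18×10^5, ε/D = 1.52×10^-5, f = 0.01534, h_1 = f(L/D)V²/2g = 25.31 m
Pipe 2: V = 0.5668 m/s, Re = 1.10×10^5, ε/D = 9.18×10^-6, f = 0.01751, h_2 = f(L/D)V²/2g = 2.896 m
Pipe 3: V = 0.1492 m/s, Re = 5.64×10^4, ε/D = 3.93×10^-4, f = 0.02145, h_3 = f(L/D)V²/2g = 0.05741 m
Series → Q common, losses add: H = Σh = 28.26 m

H ≈ 28.3 m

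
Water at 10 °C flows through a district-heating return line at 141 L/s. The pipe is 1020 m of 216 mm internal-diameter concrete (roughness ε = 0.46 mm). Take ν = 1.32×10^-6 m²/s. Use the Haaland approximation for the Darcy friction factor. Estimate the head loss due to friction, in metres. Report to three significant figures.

h_f ≈ 85.9 m

V = 4Q/(πD²) = 4·0.141/(π·0.216²) = 3.848 m/s
Re = VD/ν = 3.848·0.216/1.32×10^-6 = 6.30×10^5 → turbulent
ε/D = 0.46/216 = 0.00213
Haaland: f = 0.02411
h_f = f(L/D)V²/(2g) = 0.02411·(1020/0.216)·3.848²/(2·9.81) = 85.92 m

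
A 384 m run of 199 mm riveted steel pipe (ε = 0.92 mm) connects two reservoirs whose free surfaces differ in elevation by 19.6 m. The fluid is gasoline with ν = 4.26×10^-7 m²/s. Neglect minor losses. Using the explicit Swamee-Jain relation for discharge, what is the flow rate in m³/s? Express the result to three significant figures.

Swamee-Jain (Type II): Q = -0.965·√(gD⁵h_f/L)·ln[ε/(3.7D) + √(3.17ν²L/(gD³h_f))]
√(gD⁵h_f/L) = √(9.81·0.199⁵·19.6/384) = 0.01250
ε/(3.7D) = 0.00125; √(3.17ν²L/(gD³h_f)) = 1.21×10^-5
Q = -0.965·0.01250·ln(0.001262) = 0.08053 m³/s
Check: V = 2.59 m/s, Re = 1.21×10^6, f = 0.02980, h_f = 19.6 m ≈ 19.6 m ✓

Q ≈ 0.0805 m³/s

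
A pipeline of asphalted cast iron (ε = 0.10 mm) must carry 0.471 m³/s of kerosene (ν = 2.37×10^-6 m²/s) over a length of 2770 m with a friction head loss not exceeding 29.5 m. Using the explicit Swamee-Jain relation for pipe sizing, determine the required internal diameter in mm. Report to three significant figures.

Swamee-Jain (Type III): D = 0.66·[ε^1.25·(LQ²/(gh_f))^4.75 + ν·Q^9.4·(L/(gh_f))^5.2]^0.04
LQ²/(gh_f) = 2.123; L/(gh_f) = 9.572
Term 1 = ε^1.25·(…)^4.75 = 3.58×10^-4; Term 2 = ν·Q^9.4·(…)^5.2 = 2.53×10^-4
D = 0.66·(3.58×10^-4 + 2.53×10^-4)^0.04 = 0.4909 m = 491 mm
Check: V = 2.49 m/s, Re = 5.15×10^5, f = 0.01551, h_f = 27.6 m ≈ 29.5 m ✓

D ≈ 491 mm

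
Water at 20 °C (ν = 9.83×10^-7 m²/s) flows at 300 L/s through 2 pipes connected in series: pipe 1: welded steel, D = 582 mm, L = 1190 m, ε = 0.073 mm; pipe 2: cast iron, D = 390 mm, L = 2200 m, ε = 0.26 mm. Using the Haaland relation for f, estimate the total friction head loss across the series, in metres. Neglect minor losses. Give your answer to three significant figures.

Pipe 1: V = 1.128 m/s, Re = 6.68×10^5, ε/D = 1.25×10^-4, f = 0.01414, h_1 = f(L/D)V²/2g = 1.874 m
Pipe 2: V = 2.511 m/s, Re = 9.96×10^5, ε/D = 6.67×10^-4, f = 0.01823, h_2 = f(L/D)V²/2g = 33.05 m
Series → Q common, losses add: H = Σh = 34.92 m

H ≈ 34.9 m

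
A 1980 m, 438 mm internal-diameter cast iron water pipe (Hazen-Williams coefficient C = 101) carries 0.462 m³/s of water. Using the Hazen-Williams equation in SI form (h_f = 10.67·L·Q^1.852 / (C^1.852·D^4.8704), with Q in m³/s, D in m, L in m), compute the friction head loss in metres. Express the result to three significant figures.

h_f = 10.67·1980·0.462^1.852 / (101^1.852·0.438^4.8704) = 54.69 m

h_f ≈ 54.7 m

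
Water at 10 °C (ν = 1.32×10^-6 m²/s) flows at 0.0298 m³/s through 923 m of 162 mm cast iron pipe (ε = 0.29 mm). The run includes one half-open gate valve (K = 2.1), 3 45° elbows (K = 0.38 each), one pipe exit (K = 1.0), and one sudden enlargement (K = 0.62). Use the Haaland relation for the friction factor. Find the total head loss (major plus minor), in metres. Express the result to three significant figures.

H_L ≈ 14.9 m

V = 4Q/(πD²) = 1.446 m/s; V²/2g = 0.1065 m
Re = 1.77×10^5, ε/D = 0.00179 → f = 0.02374 (Haaland)
Major: h_f = f(L/D)·V²/2g = 0.02374·5698·0.1065 = 14.41 m
Minor: ΣK = 4.86; h_m = ΣK·V²/2g = 0.5178 m
Total H_L = 14.41 + 0.5178 = 14.93 m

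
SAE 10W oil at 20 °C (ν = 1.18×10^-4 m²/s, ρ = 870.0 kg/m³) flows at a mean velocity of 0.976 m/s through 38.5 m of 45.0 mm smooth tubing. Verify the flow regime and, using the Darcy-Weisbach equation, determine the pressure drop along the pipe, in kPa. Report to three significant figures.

Δp ≈ 61.0 kPa

Re = VD/ν = 0.976·0.04500/1.18×10^-4 = 372 → laminar (Re < 2300)
f = 64/Re = 0.1719
h_f = f(L/D)V²/(2g) = 0.1719·(38.5/0.04500)·0.976²/(2·9.81) = 7.142 m
Δp = ρg·h_f = 870.0·9.81·7.142 = 60.96 kPa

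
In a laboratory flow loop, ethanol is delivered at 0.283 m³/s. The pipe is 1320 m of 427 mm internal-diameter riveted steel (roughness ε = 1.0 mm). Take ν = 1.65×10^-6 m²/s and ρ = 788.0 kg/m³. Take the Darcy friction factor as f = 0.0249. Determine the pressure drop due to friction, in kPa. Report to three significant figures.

V = 4Q/(πD²) = 4·0.283/(π·0.427²) = 1.976 m/s
h_f = f(L/D)V²/(2g) = 0.02490·(1320/0.427)·1.976²/(2·9.81) = 15.32 m
Δp = ρg·h_f = 788.0·9.81·15.32 = 118.4 kPa

Δp ≈ 118 kPa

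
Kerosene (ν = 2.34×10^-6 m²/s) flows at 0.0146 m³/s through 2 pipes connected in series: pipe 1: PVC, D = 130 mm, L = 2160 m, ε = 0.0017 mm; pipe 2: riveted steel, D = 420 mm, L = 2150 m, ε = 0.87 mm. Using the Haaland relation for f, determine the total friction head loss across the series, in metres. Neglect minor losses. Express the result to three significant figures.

Pipe 1: V = 1.100 m/s, Re = 6.11×10^4, ε/D = 1.31×10^-5, f = 0.01984, h_1 = f(L/D)V²/2g = 20.33 m
Pipe 2: V = 0.1054 m/s, Re = 1.89×10^4, ε/D = 0.00207, f = 0.02987, h_2 = f(L/D)V²/2g = 0.08655 m
Series → Q common, losses add: H = Σh = 20.42 m

H ≈ 20.4 m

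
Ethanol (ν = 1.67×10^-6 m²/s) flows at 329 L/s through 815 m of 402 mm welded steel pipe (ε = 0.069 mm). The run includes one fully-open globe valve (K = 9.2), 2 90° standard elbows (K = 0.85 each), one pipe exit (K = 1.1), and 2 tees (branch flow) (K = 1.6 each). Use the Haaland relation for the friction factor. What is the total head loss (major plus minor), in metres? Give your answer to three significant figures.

H_L ≈ 15.4 m

V = 4Q/(πD²) = 2.592 m/s; V²/2g = 0.3425 m
Re = 6.24×10^5, ε/D = 1.72×10^-4 → f = 0.01474 (Haaland)
Major: h_f = f(L/D)·V²/2g = 0.01474·2027·0.3425 = 10.23 m
Minor: ΣK = 15.2; h_m = ΣK·V²/2g = 5.205 m
Total H_L = 10.23 + 5.205 = 15.44 m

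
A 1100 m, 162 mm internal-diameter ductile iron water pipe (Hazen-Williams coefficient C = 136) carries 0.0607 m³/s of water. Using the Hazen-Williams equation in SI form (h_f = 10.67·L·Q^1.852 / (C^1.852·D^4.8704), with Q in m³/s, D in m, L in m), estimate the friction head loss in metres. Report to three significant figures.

h_f = 10.67·1100·0.0607^1.852 / (136^1.852·0.162^4.8704) = 51.84 m

h_f ≈ 51.8 m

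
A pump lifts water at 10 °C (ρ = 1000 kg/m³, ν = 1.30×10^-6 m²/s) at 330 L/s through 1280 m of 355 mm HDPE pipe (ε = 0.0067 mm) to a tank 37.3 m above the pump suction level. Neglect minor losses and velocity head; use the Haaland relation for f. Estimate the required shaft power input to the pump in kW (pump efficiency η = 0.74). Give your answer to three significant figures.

V = 4Q/(πD²) = 3.334 m/s; Re = 9.10×10^5; ε/D = 1.89×10^-5; f = 0.01210
h_f = f(L/D)V²/2g = 24.72 m
Total head H = z + h_f = 37.3 + 24.72 = 62.02 m
P_hyd = ρgQH = 1000·9.81·0.330·62.02 = 200.8 kW
P_shaft = P_hyd/η = 200.8/0.74 = 271.3 kW

P_shaft ≈ 271 kW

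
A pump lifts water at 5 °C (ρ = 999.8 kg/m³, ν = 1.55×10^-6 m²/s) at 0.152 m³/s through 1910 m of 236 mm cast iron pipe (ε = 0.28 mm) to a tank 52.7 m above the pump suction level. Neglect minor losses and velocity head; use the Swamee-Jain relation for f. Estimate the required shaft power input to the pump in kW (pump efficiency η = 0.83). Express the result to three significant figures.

P_shaft ≈ 283 kW

V = 4Q/(πD²) = 3.475 m/s; Re = 5.29×10^5; ε/D = 0.00119; f = 0.02110
h_f = f(L/D)V²/2g = 105.1 m
Total head H = z + h_f = 52.7 + 105.1 = 157.8 m
P_hyd = ρgQH = 999.8·9.81·0.152·157.8 = 235.2 kW
P_shaft = P_hyd/η = 235.2/0.83 = 283.4 kW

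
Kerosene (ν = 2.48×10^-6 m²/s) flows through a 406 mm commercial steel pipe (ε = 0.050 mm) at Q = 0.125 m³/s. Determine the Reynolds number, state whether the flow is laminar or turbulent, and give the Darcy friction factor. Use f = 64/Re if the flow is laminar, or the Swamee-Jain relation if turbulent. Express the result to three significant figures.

Re ≈ 1.58×10^5; turbulent; f ≈ 0.0172

V = 4Q/(πD²) = 0.9655 m/s
Re = VD/ν = 0.9655·0.406/2.48×10^-6 = 1.58×10^5
Re > 4000 → turbulent; ε/D = 1.23×10^-4
Swamee-Jain: f = 0.01719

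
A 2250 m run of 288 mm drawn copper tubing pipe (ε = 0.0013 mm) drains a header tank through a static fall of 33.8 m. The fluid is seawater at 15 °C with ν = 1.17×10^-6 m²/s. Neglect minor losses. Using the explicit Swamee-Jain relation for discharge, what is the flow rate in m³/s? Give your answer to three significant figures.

Swamee-Jain (Type II): Q = -0.965·√(gD⁵h_f/L)·ln[ε/(3.7D) + √(3.17ν²L/(gD³h_f))]
√(gD⁵h_f/L) = √(9.81·0.288⁵·33.8/2250) = 0.01709
ε/(3.7D) = 1.22×10^-6; √(3.17ν²L/(gD³h_f)) = 3.51×10^-5
Q = -0.965·0.01709·ln(3.633×10^-5) = 0.1686 m³/s
Check: V = 2.59 m/s, Re = 6.37×10^5, f = 0.01263, h_f = 33.7 m ≈ 33.8 m ✓

Q ≈ 0.169 m³/s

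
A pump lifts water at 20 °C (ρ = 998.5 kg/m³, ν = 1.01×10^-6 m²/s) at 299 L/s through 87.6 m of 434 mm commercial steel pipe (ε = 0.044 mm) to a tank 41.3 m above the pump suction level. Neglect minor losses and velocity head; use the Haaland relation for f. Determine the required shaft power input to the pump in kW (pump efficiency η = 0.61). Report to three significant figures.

P_shaft ≈ 201 kW

V = 4Q/(πD²) = 2.021 m/s; Re = 8.69×10^5; ε/D = 1.01×10^-4; f = 0.01350
h_f = f(L/D)V²/2g = 0.5676 m
Total head H = z + h_f = 41.3 + 0.5676 = 41.87 m
P_hyd = ρgQH = 998.5·9.81·0.299·41.87 = 122.6 kW
P_shaft = P_hyd/η = 122.6/0.61 = 201.0 kW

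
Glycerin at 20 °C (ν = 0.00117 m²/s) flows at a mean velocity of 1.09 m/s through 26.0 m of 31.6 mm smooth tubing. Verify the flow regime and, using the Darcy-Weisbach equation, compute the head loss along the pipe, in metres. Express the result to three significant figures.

h_f ≈ 108 m

Re = VD/ν = 1.09·0.03160/0.00117 = 29.4 → laminar (Re < 2300)
f = 64/Re = 2.174
h_f = f(L/D)V²/(2g) = 2.174·(26.0/0.03160)·1.09²/(2·9.81) = 108.3 m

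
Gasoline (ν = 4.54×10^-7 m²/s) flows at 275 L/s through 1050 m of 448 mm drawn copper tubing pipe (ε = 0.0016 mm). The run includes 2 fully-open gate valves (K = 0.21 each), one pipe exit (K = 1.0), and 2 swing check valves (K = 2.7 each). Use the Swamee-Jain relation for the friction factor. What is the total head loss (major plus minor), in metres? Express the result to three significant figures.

H_L ≈ 4.96 m

V = 4Q/(πD²) = 1.745 m/s; V²/2g = 0.1551 m
Re = 1.72×10^6, ε/D = 3.57×10^-6 → f = 0.01074 (Swamee-Jain)
Major: h_f = f(L/D)·V²/2g = 0.01074·2344·0.1551 = 3.905 m
Minor: ΣK = 6.82; h_m = ΣK·V²/2g = 1.058 m
Total H_L = 3.905 + 1.058 = 4.963 m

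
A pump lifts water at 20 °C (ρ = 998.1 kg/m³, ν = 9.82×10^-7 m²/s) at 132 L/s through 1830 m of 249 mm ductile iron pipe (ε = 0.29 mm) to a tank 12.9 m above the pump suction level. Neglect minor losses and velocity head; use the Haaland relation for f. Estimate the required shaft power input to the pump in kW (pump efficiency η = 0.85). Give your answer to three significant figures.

P_shaft ≈ 107 kW

V = 4Q/(πD²) = 2.711 m/s; Re = 6.87×10^5; ε/D = 0.00116; f = 0.02077
h_f = f(L/D)V²/2g = 57.17 m
Total head H = z + h_f = 12.9 + 57.17 = 70.07 m
P_hyd = ρgQH = 998.1·9.81·0.132·70.07 = 90.56 kW
P_shaft = P_hyd/η = 90.56/0.85 = 106.5 kW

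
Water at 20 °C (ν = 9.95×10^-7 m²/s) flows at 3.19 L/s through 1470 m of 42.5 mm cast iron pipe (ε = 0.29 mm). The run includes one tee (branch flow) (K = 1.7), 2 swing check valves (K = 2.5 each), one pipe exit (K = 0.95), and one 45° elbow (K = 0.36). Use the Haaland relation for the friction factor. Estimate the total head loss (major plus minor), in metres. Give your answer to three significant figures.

H_L ≈ 307 m

V = 4Q/(πD²) = 2.249 m/s; V²/2g = 0.2577 m
Re = 9.60×10^4, ε/D = 0.00682 → f = 0.03424 (Haaland)
Major: h_f = f(L/D)·V²/2g = 0.03424·34588·0.2577 = 305.2 m
Minor: ΣK = 8.01; h_m = ΣK·V²/2g = 2.064 m
Total H_L = 305.2 + 2.064 = 307.3 m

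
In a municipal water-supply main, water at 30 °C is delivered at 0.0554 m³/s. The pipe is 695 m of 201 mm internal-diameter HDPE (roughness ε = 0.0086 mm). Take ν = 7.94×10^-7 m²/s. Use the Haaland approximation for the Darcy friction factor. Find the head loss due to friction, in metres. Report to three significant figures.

h_f ≈ 7.43 m

V = 4Q/(πD²) = 4·0.0554/(π·0.201²) = 1.746 m/s
Re = VD/ν = 1.746·0.201/7.94×10^-7 = 4.42×10^5 → turbulent
ε/D = 0.0086/201 = 4.28×10^-5
Haaland: f = 0.01384
h_f = f(L/D)V²/(2g) = 0.01384·(695/0.201)·1.746²/(2·9.81) = 7.433 m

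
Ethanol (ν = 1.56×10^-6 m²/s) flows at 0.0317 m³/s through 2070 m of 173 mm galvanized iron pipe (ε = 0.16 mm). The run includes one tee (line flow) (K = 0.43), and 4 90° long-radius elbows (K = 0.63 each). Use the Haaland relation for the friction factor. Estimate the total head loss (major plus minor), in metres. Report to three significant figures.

V = 4Q/(πD²) = 1.349 m/s; V²/2g = 0.09269 m
Re = 1.50×10^5, ε/D = 9.25×10^-4 → f = 0.02100 (Haaland)
Major: h_f = f(L/D)·V²/2g = 0.02100·11965·0.09269 = 23.29 m
Minor: ΣK = 2.95; h_m = ΣK·V²/2g = 0.2734 m
Total H_L = 23.29 + 0.2734 = 23.56 m

H_L ≈ 23.6 m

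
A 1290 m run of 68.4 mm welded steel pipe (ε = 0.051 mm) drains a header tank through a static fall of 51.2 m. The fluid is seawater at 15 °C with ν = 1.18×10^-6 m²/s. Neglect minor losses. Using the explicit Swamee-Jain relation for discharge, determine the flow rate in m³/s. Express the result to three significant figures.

Q ≈ 0.00578 m³/s

Swamee-Jain (Type II): Q = -0.965·√(gD⁵h_f/L)·ln[ε/(3.7D) + √(3.17ν²L/(gD³h_f))]
√(gD⁵h_f/L) = √(9.81·0.0684⁵·51.2/1290) = 7.635×10^-4
ε/(3.7D) = 2.02×10^-4; √(3.17ν²L/(gD³h_f)) = 1.88×10^-4
Q = -0.965·7.635×10^-4·ln(3.897×10^-4) = 0.005784 m³/s
Check: V = 1.57 m/s, Re = 9.12×10^4, f = 0.02163, h_f = 51.5 m ≈ 51.2 m ✓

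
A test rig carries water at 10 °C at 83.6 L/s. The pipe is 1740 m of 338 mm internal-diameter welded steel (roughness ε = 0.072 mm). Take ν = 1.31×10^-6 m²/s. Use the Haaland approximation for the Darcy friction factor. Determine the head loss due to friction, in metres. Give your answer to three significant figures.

h_f ≈ 3.77 m

V = 4Q/(πD²) = 4·0.0836/(π·0.338²) = 0.9317 m/s
Re = VD/ν = 0.9317·0.338/1.31×10^-6 = 2.40×10^5 → turbulent
ε/D = 0.072/338 = 2.13×10^-4
Haaland: f = 0.01657
h_f = f(L/D)V²/(2g) = 0.01657·(1740/0.338)·0.9317²/(2·9.81) = 3.775 m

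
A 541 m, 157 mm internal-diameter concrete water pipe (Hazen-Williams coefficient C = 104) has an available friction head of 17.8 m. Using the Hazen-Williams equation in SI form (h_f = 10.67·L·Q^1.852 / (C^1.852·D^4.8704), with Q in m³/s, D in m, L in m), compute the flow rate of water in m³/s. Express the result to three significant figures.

Q ≈ 0.0352 m³/s

Rearranging: Q = [h_f·C^1.852·D^4.8704 / (10.67·L)]^(1/1.852)
Q = [17.8·104^1.852·0.157^4.8704 / (10.67·541)]^0.540 = 0.03521 m³/s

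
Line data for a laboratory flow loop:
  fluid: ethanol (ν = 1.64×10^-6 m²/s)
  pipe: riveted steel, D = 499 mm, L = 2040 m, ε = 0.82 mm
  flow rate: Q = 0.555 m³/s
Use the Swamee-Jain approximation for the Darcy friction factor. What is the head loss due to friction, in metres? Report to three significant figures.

V = 4Q/(πD²) = 4·0.555/(π·0.499²) = 2.838 m/s
Re = VD/ν = 2.838·0.499/1.64×10^-6 = 8.63×10^5 → turbulent
ε/D = 0.82/499 = 0.00164
Swamee-Jain: f = 0.02258
h_f = f(L/D)V²/(2g) = 0.02258·(2040/0.499)·2.838²/(2·9.81) = 37.89 m

h_f ≈ 37.9 m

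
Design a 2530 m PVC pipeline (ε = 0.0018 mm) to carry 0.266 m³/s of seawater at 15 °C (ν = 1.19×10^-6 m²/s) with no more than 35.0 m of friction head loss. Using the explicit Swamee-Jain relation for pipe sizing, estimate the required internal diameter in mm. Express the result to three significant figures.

D ≈ 352 mm

Swamee-Jain (Type III): D = 0.66·[ε^1.25·(LQ²/(gh_f))^4.75 + ν·Q^9.4·(L/(gh_f))^5.2]^0.04
LQ²/(gh_f) = 0.5214; L/(gh_f) = 7.369
Term 1 = ε^1.25·(…)^4.75 = 2.99×10^-9; Term 2 = ν·Q^9.4·(…)^5.2 = 1.51×10^-7
D = 0.66·(2.99×10^-9 + 1.51×10^-7)^0.04 = 0.3524 m = 352 mm
Check: V = 2.73 m/s, Re = 8.08×10^5, f = 0.01215, h_f = 33.0 m ≈ 35.0 m ✓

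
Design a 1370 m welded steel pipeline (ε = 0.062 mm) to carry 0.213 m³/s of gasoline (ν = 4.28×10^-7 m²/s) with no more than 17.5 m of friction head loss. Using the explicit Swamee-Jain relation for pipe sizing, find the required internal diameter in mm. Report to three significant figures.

Swamee-Jain (Type III): D = 0.66·[ε^1.25·(LQ²/(gh_f))^4.75 + ν·Q^9.4·(L/(gh_f))^5.2]^0.04
LQ²/(gh_f) = 0.3621; L/(gh_f) = 7.980
Term 1 = ε^1.25·(…)^4.75 = 4.41×10^-8; Term 2 = ν·Q^9.4·(…)^5.2 = 1.02×10^-8
D = 0.66·(4.41×10^-8 + 1.02×10^-8)^0.04 = 0.3380 m = 338 mm
Check: V = 2.37 m/s, Re = 1.87×10^6, f = 0.01415, h_f = 16.5 m ≈ 17.5 m ✓

D ≈ 338 mm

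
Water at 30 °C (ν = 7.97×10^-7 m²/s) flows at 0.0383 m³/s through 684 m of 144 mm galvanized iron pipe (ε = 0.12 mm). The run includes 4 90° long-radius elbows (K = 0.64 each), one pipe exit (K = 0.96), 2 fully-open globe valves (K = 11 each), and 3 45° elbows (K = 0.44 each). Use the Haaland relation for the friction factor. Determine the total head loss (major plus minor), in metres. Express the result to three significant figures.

H_L ≈ 33.7 m

V = 4Q/(πD²) = 2.352 m/s; V²/2g = 0.2819 m
Re = 4.25×10^5, ε/D = 8.33×10^-4 → f = 0.01952 (Haaland)
Major: h_f = f(L/D)·V²/2g = 0.01952·4750·0.2819 = 26.14 m
Minor: ΣK = 26.8; h_m = ΣK·V²/2g = 7.566 m
Total H_L = 26.14 + 7.566 = 33.71 m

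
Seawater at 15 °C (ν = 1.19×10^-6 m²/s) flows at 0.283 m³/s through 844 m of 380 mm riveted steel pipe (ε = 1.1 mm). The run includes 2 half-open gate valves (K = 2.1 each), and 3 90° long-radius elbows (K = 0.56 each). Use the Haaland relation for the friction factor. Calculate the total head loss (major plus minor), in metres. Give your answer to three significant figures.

V = 4Q/(πD²) = 2.495 m/s; V²/2g = 0.3174 m
Re = 7.97×10^5, ε/D = 0.00289 → f = 0.02611 (Haaland)
Major: h_f = f(L/D)·V²/2g = 0.02611·2221·0.3174 = 18.41 m
Minor: ΣK = 5.88; h_m = ΣK·V²/2g = 1.866 m
Total H_L = 18.41 + 1.866 = 20.27 m

H_L ≈ 20.3 m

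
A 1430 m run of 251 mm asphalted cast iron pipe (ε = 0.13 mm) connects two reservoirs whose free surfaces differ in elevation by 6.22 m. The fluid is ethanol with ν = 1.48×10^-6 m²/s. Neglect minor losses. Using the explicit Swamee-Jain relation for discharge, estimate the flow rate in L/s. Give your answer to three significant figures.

Swamee-Jain (Type II): Q = -0.965·√(gD⁵h_f/L)·ln[ε/(3.7D) + √(3.17ν²L/(gD³h_f))]
√(gD⁵h_f/L) = √(9.81·0.251⁵·6.22/1430) = 0.006520
ε/(3.7D) = 1.40×10^-4; √(3.17ν²L/(gD³h_f)) = 1.01×10^-4
Q = -0.965·0.006520·ln(2.414×10^-4) = 0.05240 m³/s
Check: V = 1.06 m/s, Re = 1.80×10^5, f = 0.01921, h_f = 6.26 m ≈ 6.22 m ✓

Q ≈ 52.4 L/s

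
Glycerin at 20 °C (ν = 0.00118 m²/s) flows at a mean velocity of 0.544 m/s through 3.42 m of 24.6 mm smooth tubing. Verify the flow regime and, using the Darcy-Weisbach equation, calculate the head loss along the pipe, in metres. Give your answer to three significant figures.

Re = VD/ν = 0.544·0.02460/0.00118 = 11.3 → laminar (Re < 2300)
f = 64/Re = 5.643
h_f = f(L/D)V²/(2g) = 5.643·(3.42/0.02460)·0.544²/(2·9.81) = 11.83 m

h_f ≈ 11.8 m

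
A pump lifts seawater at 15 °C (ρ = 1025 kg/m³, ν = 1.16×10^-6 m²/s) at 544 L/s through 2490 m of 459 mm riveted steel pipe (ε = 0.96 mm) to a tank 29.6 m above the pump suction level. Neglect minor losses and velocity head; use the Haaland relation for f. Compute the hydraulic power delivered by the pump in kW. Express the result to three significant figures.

P_hyd ≈ 552 kW

V = 4Q/(πD²) = 3.288 m/s; Re = 1.30×10^6; ε/D = 0.00209; f = 0.02387
h_f = f(L/D)V²/2g = 71.34 m
Total head H = z + h_f = 29.6 + 71.34 = 100.9 m
P_hyd = ρgQH = 1025·9.81·0.544·100.9 = 552.1 kW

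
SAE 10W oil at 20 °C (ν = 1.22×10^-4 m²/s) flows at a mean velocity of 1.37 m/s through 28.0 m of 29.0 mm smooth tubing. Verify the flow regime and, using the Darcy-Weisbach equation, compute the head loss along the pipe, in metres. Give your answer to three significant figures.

Re = VD/ν = 1.37·0.02900/1.22×10^-4 = 326 → laminar (Re < 2300)
f = 64/Re = 0.1965
h_f = f(L/D)V²/(2g) = 0.1965·(28.0/0.02900)·1.37²/(2·9.81) = 18.15 m

h_f ≈ 18.2 m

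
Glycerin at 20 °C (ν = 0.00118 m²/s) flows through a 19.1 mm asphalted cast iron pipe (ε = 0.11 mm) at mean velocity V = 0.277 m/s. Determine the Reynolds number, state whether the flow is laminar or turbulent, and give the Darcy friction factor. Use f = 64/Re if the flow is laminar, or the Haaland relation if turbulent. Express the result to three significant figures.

Re ≈ 4.48; laminar; f = 64/Re ≈ 14.3

Re = VD/ν = 0.2770·0.0191/0.00118 = 4.48
Re < 2300 → laminar → f = 64/Re = 14.27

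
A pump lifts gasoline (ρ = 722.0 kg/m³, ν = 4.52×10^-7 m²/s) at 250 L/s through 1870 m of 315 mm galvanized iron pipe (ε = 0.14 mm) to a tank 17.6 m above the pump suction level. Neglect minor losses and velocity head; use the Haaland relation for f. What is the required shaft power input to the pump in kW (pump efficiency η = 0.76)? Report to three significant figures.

P_shaft ≈ 161 kW

V = 4Q/(πD²) = 3.208 m/s; Re = 2.24×10^6; ε/D = 4.44×10^-4; f = 0.01652
h_f = f(L/D)V²/2g = 51.44 m
Total head H = z + h_f = 17.6 + 51.44 = 69.04 m
P_hyd = ρgQH = 722.0·9.81·0.250·69.04 = 122.2 kW
P_shaft = P_hyd/η = 122.2/0.76 = 160.8 kW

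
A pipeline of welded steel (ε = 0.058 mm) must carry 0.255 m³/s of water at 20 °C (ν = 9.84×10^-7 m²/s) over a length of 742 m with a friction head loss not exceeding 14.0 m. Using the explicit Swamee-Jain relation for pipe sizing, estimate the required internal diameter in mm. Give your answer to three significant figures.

D ≈ 337 mm

Swamee-Jain (Type III): D = 0.66·[ε^1.25·(LQ²/(gh_f))^4.75 + ν·Q^9.4·(L/(gh_f))^5.2]^0.04
LQ²/(gh_f) = 0.3513; L/(gh_f) = 5.403
Term 1 = ε^1.25·(…)^4.75 = 3.52×10^-8; Term 2 = ν·Q^9.4·(…)^5.2 = 1.68×10^-8
D = 0.66·(3.52×10^-8 + 1.68×10^-8)^0.04 = 0.3374 m = 337 mm
Check: V = 2.85 m/s, Re = 9.78×10^5, f = 0.01447, h_f = 13.2 m ≈ 14.0 m ✓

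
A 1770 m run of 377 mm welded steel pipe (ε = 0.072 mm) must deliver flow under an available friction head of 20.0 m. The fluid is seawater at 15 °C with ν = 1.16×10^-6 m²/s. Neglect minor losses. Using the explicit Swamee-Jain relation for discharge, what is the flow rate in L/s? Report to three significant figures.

Q ≈ 265 L/s

Swamee-Jain (Type II): Q = -0.965·√(gD⁵h_f/L)·ln[ε/(3.7D) + √(3.17ν²L/(gD³h_f))]
√(gD⁵h_f/L) = √(9.81·0.377⁵·20.0/1770) = 0.02905
ε/(3.7D) = 5.16×10^-5; √(3.17ν²L/(gD³h_f)) = 2.68×10^-5
Q = -0.965·0.02905·ln(7.842×10^-5) = 0.2651 m³/s
Check: V = 2.37 m/s, Re = 7.72×10^5, f = 0.01491, h_f = 20.1 m ≈ 20.0 m ✓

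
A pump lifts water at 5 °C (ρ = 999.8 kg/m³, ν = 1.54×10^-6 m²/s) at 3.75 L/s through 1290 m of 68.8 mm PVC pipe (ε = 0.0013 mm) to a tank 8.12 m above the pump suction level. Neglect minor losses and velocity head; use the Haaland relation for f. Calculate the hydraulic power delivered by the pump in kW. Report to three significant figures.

P_hyd ≈ 1.06 kW

V = 4Q/(πD²) = 1.009 m/s; Re = 4.51×10^4; ε/D = 1.89×10^-5; f = 0.02125
h_f = f(L/D)V²/2g = 20.66 m
Total head H = z + h_f = 8.12 + 20.66 = 28.78 m
P_hyd = ρgQH = 999.8·9.81·0.00375·28.78 = 1.059 kW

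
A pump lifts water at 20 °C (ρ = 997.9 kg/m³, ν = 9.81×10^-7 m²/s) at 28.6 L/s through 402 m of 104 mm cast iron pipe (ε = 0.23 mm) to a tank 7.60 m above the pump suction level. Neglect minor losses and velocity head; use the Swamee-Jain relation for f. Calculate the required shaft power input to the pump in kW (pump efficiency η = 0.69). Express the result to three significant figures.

V = 4Q/(πD²) = 3.367 m/s; Re = 3.57×10^5; ε/D = 0.00221; f = 0.02467
h_f = f(L/D)V²/2g = 55.09 m
Total head H = z + h_f = 7.60 + 55.09 = 62.69 m
P_hyd = ρgQH = 997.9·9.81·0.0286·62.69 = 17.55 kW
P_shaft = P_hyd/η = 17.55/0.69 = 25.44 kW

P_shaft ≈ 25.4 kW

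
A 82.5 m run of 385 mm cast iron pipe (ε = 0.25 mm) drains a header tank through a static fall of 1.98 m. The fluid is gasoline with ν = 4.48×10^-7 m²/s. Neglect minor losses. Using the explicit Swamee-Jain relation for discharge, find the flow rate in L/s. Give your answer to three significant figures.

Q ≈ 371 L/s

Swamee-Jain (Type II): Q = -0.965·√(gD⁵h_f/L)·ln[ε/(3.7D) + √(3.17ν²L/(gD³h_f))]
√(gD⁵h_f/L) = √(9.81·0.385⁵·1.98/82.5) = 0.04463
ε/(3.7D) = 1.76×10^-4; √(3.17ν²L/(gD³h_f)) = 6.88×10^-6
Q = -0.965·0.04463·ln(1.824×10^-4) = 0.3708 m³/s
Check: V = 3.18 m/s, Re = 2.74×10^6, f = 0.01794, h_f = 1.99 m ≈ 1.98 m ✓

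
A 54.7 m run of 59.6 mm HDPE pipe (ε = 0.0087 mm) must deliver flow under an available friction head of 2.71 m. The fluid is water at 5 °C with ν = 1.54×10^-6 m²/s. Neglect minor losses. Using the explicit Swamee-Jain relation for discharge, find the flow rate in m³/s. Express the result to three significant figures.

Q ≈ 0.00471 m³/s

Swamee-Jain (Type II): Q = -0.965·√(gD⁵h_f/L)·ln[ε/(3.7D) + √(3.17ν²L/(gD³h_f))]
√(gD⁵h_f/L) = √(9.81·0.0596⁵·2.71/54.7) = 6.046×10^-4
ε/(3.7D) = 3.95×10^-5; √(3.17ν²L/(gD³h_f)) = 2.70×10^-4
Q = -0.965·6.046×10^-4·ln(3.098×10^-4) = 0.004714 m³/s
Check: V = 1.69 m/s, Re = 6.54×10^4, f = 0.02023, h_f = 2.70 m ≈ 2.71 m ✓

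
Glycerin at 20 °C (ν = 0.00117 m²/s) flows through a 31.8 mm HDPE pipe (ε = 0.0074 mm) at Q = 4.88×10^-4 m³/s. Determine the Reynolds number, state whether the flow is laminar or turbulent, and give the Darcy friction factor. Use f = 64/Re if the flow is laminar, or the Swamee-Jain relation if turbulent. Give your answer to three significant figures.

Re ≈ 16.7; laminar; f = 64/Re ≈ 3.83

V = 4Q/(πD²) = 0.6144 m/s
Re = VD/ν = 0.6144·0.0318/0.00117 = 16.7
Re < 2300 → laminar → f = 64/Re = 3.832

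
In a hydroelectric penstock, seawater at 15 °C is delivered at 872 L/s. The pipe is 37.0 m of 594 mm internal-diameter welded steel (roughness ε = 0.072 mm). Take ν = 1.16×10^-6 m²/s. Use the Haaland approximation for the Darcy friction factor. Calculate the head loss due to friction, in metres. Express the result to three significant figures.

h_f ≈ 0.416 m

V = 4Q/(πD²) = 4·0.872/(π·0.594²) = 3.147 m/s
Re = VD/ν = 3.147·0.594/1.16×10^-6 = 1.61×10^6 → turbulent
ε/D = 0.072/594 = 1.21×10^-4
Haaland: f = 0.01323
h_f = f(L/D)V²/(2g) = 0.01323·(37.0/0.594)·3.147²/(2·9.81) = 0.4160 m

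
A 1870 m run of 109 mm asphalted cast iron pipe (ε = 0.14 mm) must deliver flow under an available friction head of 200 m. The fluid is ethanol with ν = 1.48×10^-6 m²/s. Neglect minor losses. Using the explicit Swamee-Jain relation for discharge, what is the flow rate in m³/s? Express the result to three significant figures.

Q ≈ 0.0302 m³/s

Swamee-Jain (Type II): Q = -0.965·√(gD⁵h_f/L)·ln[ε/(3.7D) + √(3.17ν²L/(gD³h_f))]
√(gD⁵h_f/L) = √(9.81·0.109⁵·200/1870) = 0.004018
ε/(3.7D) = 3.47×10^-4; √(3.17ν²L/(gD³h_f)) = 7.15×10^-5
Q = -0.965·0.004018·ln(4.186×10^-4) = 0.03016 m³/s
Check: V = 3.23 m/s, Re = 2.38×10^5, f = 0.02206, h_f = 202 m ≈ 200 m ✓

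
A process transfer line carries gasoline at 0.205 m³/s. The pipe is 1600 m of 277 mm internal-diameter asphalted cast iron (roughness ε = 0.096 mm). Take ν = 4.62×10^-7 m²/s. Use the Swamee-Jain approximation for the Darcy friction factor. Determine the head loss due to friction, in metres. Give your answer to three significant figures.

h_f ≈ 53.9 m

V = 4Q/(πD²) = 4·0.205/(π·0.277²) = 3.402 m/s
Re = VD/ν = 3.402·0.277/4.62×10^-7 = 2.04×10^6 → turbulent
ε/D = 0.096/277 = 3.47×10^-4
Swamee-Jain: f = 0.01581
h_f = f(L/D)V²/(2g) = 0.01581·(1600/0.277)·3.402²/(2·9.81) = 53.88 m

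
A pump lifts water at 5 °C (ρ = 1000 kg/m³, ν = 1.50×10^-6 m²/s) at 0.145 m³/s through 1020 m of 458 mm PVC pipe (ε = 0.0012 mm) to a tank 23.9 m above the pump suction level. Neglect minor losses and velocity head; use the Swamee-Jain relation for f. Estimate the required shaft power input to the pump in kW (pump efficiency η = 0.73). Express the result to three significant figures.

P_shaft ≈ 49.1 kW

V = 4Q/(πD²) = 0.8801 m/s; Re = 2.69×10^5; ε/D = 2.62×10^-6; f = 0.01470
h_f = f(L/D)V²/2g = 1.293 m
Total head H = z + h_f = 23.9 + 1.293 = 25.19 m
P_hyd = ρgQH = 1000·9.81·0.145·25.19 = 35.84 kW
P_shaft = P_hyd/η = 35.84/0.73 = 49.09 kW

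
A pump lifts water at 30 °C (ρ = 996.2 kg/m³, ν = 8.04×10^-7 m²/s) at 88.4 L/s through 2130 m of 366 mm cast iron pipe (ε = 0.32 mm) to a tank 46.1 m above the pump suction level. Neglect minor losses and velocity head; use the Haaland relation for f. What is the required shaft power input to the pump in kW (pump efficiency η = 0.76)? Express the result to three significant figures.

P_shaft ≈ 57.1 kW

V = 4Q/(πD²) = 0.8402 m/s; Re = 3.82×10^5; ε/D = 8.74×10^-4; f = 0.01979
h_f = f(L/D)V²/2g = 4.144 m
Total head H = z + h_f = 46.1 + 4.144 = 50.24 m
P_hyd = ρgQH = 996.2·9.81·0.0884·50.24 = 43.41 kW
P_shaft = P_hyd/η = 43.41/0.76 = 57.11 kW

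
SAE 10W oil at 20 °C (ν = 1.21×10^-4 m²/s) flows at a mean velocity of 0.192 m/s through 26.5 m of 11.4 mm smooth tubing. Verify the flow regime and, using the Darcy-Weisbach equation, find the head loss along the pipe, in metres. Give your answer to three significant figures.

Re = VD/ν = 0.192·0.01140/1.21×10^-4 = 18.1 → laminar (Re < 2300)
f = 64/Re = 3.538
h_f = f(L/D)V²/(2g) = 3.538·(26.5/0.01140)·0.192²/(2·9.81) = 15.45 m

h_f ≈ 15.5 m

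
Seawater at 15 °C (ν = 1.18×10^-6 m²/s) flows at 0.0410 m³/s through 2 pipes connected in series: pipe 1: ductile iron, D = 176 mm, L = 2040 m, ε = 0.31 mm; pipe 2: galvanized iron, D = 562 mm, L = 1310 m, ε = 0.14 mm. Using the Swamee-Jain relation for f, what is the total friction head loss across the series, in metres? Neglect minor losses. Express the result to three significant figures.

Pipe 1: V = 1.685 m/s, Re = 2.51×10^5, ε/D = 0.00176, f = 0.02359, h_1 = f(L/D)V²/2g = 39.58 m
Pipe 2: V = 0.1653 m/s, Re = 7.87×10^4, ε/D = 2.49×10^-4, f = 0.02002, h_2 = f(L/D)V²/2g = 0.06497 m
Series → Q common, losses add: H = Σh = 39.64 m

H ≈ 39.6 m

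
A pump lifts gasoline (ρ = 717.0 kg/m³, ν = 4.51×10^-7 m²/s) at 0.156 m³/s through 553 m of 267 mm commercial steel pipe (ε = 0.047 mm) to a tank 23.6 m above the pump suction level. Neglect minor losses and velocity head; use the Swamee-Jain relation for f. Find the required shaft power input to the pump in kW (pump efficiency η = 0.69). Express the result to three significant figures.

P_shaft ≈ 55.9 kW

V = 4Q/(πD²) = 2.786 m/s; Re = 1.65×10^6; ε/D = 1.76×10^-4; f = 0.01413
h_f = f(L/D)V²/2g = 11.58 m
Total head H = z + h_f = 23.6 + 11.58 = 35.18 m
P_hyd = ρgQH = 717.0·9.81·0.156·35.18 = 38.60 kW
P_shaft = P_hyd/η = 38.60/0.69 = 55.94 kW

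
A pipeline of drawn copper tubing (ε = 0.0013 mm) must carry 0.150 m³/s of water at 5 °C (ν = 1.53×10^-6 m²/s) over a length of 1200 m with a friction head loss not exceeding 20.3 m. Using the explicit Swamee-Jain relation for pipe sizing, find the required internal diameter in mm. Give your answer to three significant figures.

D ≈ 275 mm

Swamee-Jain (Type III): D = 0.66·[ε^1.25·(LQ²/(gh_f))^4.75 + ν·Q^9.4·(L/(gh_f))^5.2]^0.04
LQ²/(gh_f) = 0.1356; L/(gh_f) = 6.026
Term 1 = ε^1.25·(…)^4.75 = 3.31×10^-12; Term 2 = ν·Q^9.4·(…)^5.2 = 3.13×10^-10
D = 0.66·(3.31×10^-12 + 3.13×10^-10)^0.04 = 0.2751 m = 275 mm
Check: V = 2.52 m/s, Re = 4.54×10^5, f = 0.01339, h_f = 18.9 m ≈ 20.3 m ✓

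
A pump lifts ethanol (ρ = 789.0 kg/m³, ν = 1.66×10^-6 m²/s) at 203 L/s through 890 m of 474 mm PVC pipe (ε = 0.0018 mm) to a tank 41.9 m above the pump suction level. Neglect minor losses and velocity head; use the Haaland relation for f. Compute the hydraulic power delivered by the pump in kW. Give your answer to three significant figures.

P_hyd ≈ 68.6 kW

V = 4Q/(πD²) = 1.150 m/s; Re = 3.28×10^5; ε/D = 3.80×10^-6; f = 0.01413
h_f = f(L/D)V²/2g = 1.790 m
Total head H = z + h_f = 41.9 + 1.790 = 43.69 m
P_hyd = ρgQH = 789.0·9.81·0.203·43.69 = 68.65 kW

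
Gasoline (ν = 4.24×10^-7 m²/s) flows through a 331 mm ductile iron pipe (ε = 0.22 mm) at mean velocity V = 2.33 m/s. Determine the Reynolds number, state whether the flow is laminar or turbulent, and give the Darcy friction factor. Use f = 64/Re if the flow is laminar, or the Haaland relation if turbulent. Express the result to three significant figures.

Re ≈ 1.82×10^6; turbulent; f ≈ 0.0181

Re = VD/ν = 2.330·0.331/4.24×10^-7 = 1.82×10^6
Re > 4000 → turbulent; ε/D = 6.65×10^-4
Haaland: f = 0.01805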